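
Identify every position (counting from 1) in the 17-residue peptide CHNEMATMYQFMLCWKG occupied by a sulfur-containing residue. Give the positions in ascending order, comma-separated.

1, 5, 8, 12, 14

The sulfur-bearing residues are cysteine (–SH) and methionine (–S–CH₃).
Matching residues: C1, M5, M8, M12, C14.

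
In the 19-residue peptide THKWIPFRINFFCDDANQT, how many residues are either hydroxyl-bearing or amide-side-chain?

Hydroxyl-bearing: S, T, Y. Amide-side-chain: N, Q.
Hydroxyl-bearing residues here: T1, T19 (2).
Amide-side-chain residues here: N10, N17, Q18 (3).
The two groups share no amino acid, so total = 2 + 3 = 5.

5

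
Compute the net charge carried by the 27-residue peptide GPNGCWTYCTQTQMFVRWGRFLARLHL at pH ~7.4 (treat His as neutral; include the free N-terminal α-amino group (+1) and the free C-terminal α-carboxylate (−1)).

Near pH 7.4, K and R contribute +1 each, D and E contribute −1 each, and every other side chain (His included, as stated) is uncharged.
Positive (K, R): R17, R20, R24 → +3.
Negative (D, E): none → −0.
The N-terminus (+1) and C-terminus (−1) cancel.
Net charge = (+3) + (−0) = +3.

+3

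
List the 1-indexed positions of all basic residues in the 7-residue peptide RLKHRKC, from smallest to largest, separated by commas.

Lysine (K), arginine (R), and histidine (H) have basic, nitrogen-containing side chains.
Matching residues: R1, K3, H4, R5, K6.

1, 3, 4, 5, 6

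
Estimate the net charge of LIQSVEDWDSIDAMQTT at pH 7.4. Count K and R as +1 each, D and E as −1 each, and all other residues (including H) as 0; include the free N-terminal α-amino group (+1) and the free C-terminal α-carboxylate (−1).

-4

Positive (K, R): none → +0.
Negative (D, E): E6, D7, D9, D12 → −4.
The N-terminus (+1) and C-terminus (−1) cancel.
Net charge = (+0) + (−4) = −4.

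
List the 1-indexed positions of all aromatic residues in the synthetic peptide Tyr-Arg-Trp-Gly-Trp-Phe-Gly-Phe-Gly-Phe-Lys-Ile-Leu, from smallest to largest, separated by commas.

Phenylalanine (F), tryptophan (W), and tyrosine (Y) have aromatic ring side chains.
Matching residues: Tyr1, Trp3, Trp5, Phe6, Phe8, Phe10.

1, 3, 5, 6, 8, 10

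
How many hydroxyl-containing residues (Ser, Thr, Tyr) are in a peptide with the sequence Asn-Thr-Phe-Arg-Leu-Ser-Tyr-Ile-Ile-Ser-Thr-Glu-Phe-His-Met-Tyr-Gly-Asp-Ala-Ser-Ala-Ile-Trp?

7

Matching residues: Thr2, Ser6, Tyr7, Ser10, Thr11, Tyr16, Ser20.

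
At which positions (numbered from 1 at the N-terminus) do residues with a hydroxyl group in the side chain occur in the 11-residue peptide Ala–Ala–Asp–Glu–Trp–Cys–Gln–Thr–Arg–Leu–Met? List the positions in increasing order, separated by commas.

8

The –OH-bearing residues are Ser, Thr (aliphatic alcohols), and Tyr (phenol).
Matching residues: Thr8.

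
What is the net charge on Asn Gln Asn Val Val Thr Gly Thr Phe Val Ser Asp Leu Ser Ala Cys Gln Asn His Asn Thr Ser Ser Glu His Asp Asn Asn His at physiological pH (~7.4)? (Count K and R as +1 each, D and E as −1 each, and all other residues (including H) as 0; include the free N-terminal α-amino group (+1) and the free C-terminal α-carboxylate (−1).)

-3

Positive (K, R): none → +0.
Negative (D, E): Asp12, Glu24, Asp26 → −3.
The N-terminus (+1) and C-terminus (−1) cancel.
Net charge = (+0) + (−3) = −3.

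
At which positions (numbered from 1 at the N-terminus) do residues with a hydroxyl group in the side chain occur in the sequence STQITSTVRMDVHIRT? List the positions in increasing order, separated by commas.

Serine (S), threonine (T), and tyrosine (Y) each carry a hydroxyl group on the side chain.
Matching residues: S1, T2, T5, S6, T7, T16.

1, 2, 5, 6, 7, 16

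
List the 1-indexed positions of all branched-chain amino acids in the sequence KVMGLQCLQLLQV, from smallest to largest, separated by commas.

V, L, and I make up the branched-chain aliphatic group.
Matching residues: V2, L5, L8, L10, L11, V13.

2, 5, 8, 10, 11, 13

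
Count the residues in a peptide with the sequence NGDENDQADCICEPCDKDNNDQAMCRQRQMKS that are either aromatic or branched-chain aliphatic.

Aromatic: F, W, Y. Branched-chain aliphatic: I, L, V.
Aromatic residues here: none (0).
Branched-chain aliphatic residues here: I11 (1).
The two groups share no amino acid, so total = 0 + 1 = 1.

1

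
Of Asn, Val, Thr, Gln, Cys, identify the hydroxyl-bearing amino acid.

Thr

Serine (S), threonine (T), and tyrosine (Y) each carry a hydroxyl group on the side chain.
Of the listed options, only Thr belongs to this group.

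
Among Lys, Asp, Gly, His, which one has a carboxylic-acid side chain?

Asp

Only D (aspartate) and E (glutamate) carry a side-chain carboxylic acid.
Of the listed options, only Asp belongs to this group.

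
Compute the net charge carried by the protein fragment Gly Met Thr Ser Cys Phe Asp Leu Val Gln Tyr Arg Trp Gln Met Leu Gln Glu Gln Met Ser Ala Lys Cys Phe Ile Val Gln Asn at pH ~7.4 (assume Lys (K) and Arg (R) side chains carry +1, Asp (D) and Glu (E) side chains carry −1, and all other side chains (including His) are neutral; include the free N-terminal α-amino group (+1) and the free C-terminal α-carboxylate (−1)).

Positive (K, R): Arg12, Lys23 → +2.
Negative (D, E): Asp7, Glu18 → −2.
The N-terminus (+1) and C-terminus (−1) cancel.
Net charge = (+2) + (−2) = 0.

0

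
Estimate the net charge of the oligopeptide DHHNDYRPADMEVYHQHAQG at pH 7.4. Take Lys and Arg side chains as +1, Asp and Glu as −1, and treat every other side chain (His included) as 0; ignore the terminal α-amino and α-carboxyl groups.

-3

Positive (K, R): R7 → +1.
Negative (D, E): D1, D5, D10, E12 → −4.
Net charge = (+1) + (−4) = −3.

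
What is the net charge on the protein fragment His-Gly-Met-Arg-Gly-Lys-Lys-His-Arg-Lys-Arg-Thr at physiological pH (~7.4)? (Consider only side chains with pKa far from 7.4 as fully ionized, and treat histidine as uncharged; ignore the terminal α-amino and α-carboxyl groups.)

Near pH 7.4, K and R contribute +1 each, D and E contribute −1 each, and every other side chain (His included, as stated) is uncharged.
Positive (K, R): Arg4, Lys6, Lys7, Arg9, Lys10, Arg11 → +6.
Negative (D, E): none → −0.
Net charge = (+6) + (−0) = +6.

+6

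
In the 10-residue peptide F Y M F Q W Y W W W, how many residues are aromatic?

The aromatic amino acids are Phe (F, benzyl), Trp (W, indole), and Tyr (Y, phenol).
Matching residues: F1, Y2, F4, W6, Y7, W8, W9, W10.

8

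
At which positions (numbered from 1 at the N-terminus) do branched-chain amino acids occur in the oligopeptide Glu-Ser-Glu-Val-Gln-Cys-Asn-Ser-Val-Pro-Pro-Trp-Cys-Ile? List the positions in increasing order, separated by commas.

Valine (V), leucine (L), and isoleucine (I) are the branched-chain amino acids.
Matching residues: Val4, Val9, Ile14.

4, 9, 14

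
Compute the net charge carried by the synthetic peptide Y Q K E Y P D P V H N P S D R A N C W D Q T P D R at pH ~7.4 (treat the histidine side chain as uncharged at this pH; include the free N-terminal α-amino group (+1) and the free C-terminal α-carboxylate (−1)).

-2

At pH ~7.4 the Lys and Arg side chains are protonated (+1), the Asp and Glu side chains are deprotonated (−1), and with His taken as neutral all other side chains carry no charge.
Positive (K, R): K3, R15, R25 → +3.
Negative (D, E): E4, D7, D14, D20, D24 → −5.
The N-terminus (+1) and C-terminus (−1) cancel.
Net charge = (+3) + (−5) = −2.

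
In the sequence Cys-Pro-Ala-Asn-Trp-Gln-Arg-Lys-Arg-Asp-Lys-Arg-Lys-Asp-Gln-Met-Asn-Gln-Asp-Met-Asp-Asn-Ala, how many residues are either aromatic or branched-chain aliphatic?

1

Aromatic: F, W, Y. Branched-chain aliphatic: I, L, V.
Aromatic residues here: Trp5 (1).
Branched-chain aliphatic residues here: none (0).
The two groups share no amino acid, so total = 1 + 0 = 1.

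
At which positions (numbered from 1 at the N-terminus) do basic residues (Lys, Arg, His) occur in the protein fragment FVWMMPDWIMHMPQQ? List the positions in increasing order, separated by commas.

11

Matching residues: H11.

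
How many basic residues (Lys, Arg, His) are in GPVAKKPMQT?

2

Matching residues: K5, K6.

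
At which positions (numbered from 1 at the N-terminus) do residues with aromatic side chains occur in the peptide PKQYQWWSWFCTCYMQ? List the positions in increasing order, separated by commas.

The aromatic amino acids are Phe (F, benzyl), Trp (W, indole), and Tyr (Y, phenol).
Matching residues: Y4, W6, W7, W9, F10, Y14.

4, 6, 7, 9, 10, 14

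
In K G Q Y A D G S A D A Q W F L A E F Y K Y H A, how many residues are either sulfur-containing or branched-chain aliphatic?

1

Sulfur-containing: C, M. Branched-chain aliphatic: I, L, V.
Sulfur-containing residues here: none (0).
Branched-chain aliphatic residues here: L15 (1).
The two groups share no amino acid, so total = 0 + 1 = 1.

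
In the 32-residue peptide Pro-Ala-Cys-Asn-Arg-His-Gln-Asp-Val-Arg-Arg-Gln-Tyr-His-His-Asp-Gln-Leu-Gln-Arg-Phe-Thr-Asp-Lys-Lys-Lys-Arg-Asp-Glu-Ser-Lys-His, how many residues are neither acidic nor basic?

Acidic: D, E. Basic: K, R, H. All other residues are neither.
Matching residues: Pro1, Ala2, Cys3, Asn4, Gln7, Val9, Gln12, Tyr13, Gln17, Leu18, Gln19, Phe21, Thr22, Ser30.

14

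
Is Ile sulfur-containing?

No

Only Cys (C) and Met (M) have a sulfur atom in the side chain.
Isoleucine is not in this group.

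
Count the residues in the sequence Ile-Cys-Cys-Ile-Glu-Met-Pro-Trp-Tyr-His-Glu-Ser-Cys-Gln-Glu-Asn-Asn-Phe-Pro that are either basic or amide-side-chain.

Basic: H, K, R. Amide-side-chain: N, Q.
Basic residues here: His10 (1).
Amide-side-chain residues here: Gln14, Asn16, Asn17 (3).
The two groups share no amino acid, so total = 1 + 3 = 4.

4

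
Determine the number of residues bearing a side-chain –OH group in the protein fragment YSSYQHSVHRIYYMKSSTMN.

10

The –OH-bearing residues are Ser, Thr (aliphatic alcohols), and Tyr (phenol).
Matching residues: Y1, S2, S3, Y4, S7, Y12, Y13, S16, S17, T18.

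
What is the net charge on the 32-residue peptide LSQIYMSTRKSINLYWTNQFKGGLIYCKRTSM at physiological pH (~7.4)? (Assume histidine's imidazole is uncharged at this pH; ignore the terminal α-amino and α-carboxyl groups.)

Near pH 7.4, K and R contribute +1 each, D and E contribute −1 each, and every other side chain (His included, as stated) is uncharged.
Positive (K, R): R9, K10, K21, K28, R29 → +5.
Negative (D, E): none → −0.
Net charge = (+5) + (−0) = +5.

+5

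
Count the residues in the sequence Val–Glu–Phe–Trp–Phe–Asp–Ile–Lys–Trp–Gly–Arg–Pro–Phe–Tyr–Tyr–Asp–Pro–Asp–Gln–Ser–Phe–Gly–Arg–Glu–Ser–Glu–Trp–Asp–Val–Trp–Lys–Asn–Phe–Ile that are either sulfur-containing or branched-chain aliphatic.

Sulfur-containing: C, M. Branched-chain aliphatic: I, L, V.
Sulfur-containing residues here: none (0).
Branched-chain aliphatic residues here: Val1, Ile7, Val29, Ile34 (4).
The two groups share no amino acid, so total = 0 + 4 = 4.

4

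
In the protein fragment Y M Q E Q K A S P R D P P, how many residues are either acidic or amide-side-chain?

4

Acidic: D, E. Amide-side-chain: N, Q.
Acidic residues here: E4, D11 (2).
Amide-side-chain residues here: Q3, Q5 (2).
The two groups share no amino acid, so total = 2 + 2 = 4.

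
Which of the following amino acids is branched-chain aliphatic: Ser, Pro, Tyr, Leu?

V, L, and I make up the branched-chain aliphatic group.
Of the listed options, only Leu belongs to this group.

Leu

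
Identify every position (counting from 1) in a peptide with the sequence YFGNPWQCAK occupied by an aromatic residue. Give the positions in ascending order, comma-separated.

1, 2, 6

The aromatic amino acids are Phe (F, benzyl), Trp (W, indole), and Tyr (Y, phenol).
Matching residues: Y1, F2, W6.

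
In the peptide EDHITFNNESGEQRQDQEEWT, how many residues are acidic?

Aspartate (D) and glutamate (E) have carboxylic-acid side chains and are the acidic amino acids.
Matching residues: E1, D2, E9, E12, D16, E18, E19.

7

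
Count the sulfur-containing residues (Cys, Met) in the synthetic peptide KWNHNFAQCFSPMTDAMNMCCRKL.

Matching residues: C9, M13, M17, M19, C20, C21.

6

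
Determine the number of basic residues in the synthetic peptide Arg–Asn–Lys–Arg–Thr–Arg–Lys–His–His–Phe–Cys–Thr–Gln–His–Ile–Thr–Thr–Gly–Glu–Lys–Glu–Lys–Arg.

11

K, R, and H are the three residues with basic side chains (ε-amine, guanidinium, and imidazole respectively).
Matching residues: Arg1, Lys3, Arg4, Arg6, Lys7, His8, His9, His14, Lys20, Lys22, Arg23.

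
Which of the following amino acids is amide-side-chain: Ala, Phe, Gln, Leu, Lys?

Asparagine (N) and glutamine (Q) have uncharged amide side chains.
Of the listed options, only Gln belongs to this group.

Gln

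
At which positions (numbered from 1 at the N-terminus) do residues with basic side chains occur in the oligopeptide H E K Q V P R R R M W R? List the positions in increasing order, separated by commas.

1, 3, 7, 8, 9, 12

Lysine (K), arginine (R), and histidine (H) have basic, nitrogen-containing side chains.
Matching residues: H1, K3, R7, R8, R9, R12.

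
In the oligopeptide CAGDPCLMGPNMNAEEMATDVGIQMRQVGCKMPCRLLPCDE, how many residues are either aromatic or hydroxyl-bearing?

Aromatic: F, W, Y. Hydroxyl-bearing: S, T, Y.
Aromatic residues here: none (0).
Hydroxyl-bearing residues here: T19 (1).
(Y belongs to both groups, but none appear in this sequence.) Total = 0 + 1 = 1.

1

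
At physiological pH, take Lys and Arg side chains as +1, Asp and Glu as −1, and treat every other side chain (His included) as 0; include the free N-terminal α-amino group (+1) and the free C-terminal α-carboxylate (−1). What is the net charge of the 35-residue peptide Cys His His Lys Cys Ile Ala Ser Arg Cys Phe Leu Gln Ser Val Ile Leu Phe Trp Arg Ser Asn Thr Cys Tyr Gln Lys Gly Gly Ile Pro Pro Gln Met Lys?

Positive (K, R): Lys4, Arg9, Arg20, Lys27, Lys35 → +5.
Negative (D, E): none → −0.
The N-terminus (+1) and C-terminus (−1) cancel.
Net charge = (+5) + (−0) = +5.

+5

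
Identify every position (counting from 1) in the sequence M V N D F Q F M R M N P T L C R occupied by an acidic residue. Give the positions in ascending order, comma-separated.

Only D (aspartate) and E (glutamate) carry a side-chain carboxylic acid.
Matching residues: D4.

4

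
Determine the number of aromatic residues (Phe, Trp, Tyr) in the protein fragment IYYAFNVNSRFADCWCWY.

Matching residues: Y2, Y3, F5, F11, W15, W17, Y18.

7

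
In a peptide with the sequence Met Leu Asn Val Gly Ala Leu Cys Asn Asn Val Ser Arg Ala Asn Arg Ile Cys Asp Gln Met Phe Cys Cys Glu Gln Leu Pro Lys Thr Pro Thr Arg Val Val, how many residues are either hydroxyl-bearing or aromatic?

4

Hydroxyl-bearing: S, T, Y. Aromatic: F, W, Y.
Hydroxyl-bearing residues here: Ser12, Thr30, Thr32 (3).
Aromatic residues here: Phe22 (1).
(Y belongs to both groups, but none appear in this sequence.) Total = 3 + 1 = 4.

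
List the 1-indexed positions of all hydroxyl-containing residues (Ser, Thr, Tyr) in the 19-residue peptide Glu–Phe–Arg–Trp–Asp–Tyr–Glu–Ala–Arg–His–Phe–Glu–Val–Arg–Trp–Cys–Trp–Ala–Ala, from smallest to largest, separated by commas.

Matching residues: Tyr6.

6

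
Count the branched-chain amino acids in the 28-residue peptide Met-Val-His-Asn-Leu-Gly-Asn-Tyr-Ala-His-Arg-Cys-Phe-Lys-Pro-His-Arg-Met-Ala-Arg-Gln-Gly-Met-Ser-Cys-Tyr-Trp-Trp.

Valine (V), leucine (L), and isoleucine (I) are the branched-chain amino acids.
Matching residues: Val2, Leu5.

2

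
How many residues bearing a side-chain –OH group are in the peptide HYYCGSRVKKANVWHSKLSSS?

S, T, and Y are the three residues with a side-chain hydroxyl.
Matching residues: Y2, Y3, S6, S16, S19, S20, S21.

7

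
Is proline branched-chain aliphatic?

No

The BCAAs are Val, Leu, and Ile — aliphatic side chains with a branch point.
Proline is not in this group.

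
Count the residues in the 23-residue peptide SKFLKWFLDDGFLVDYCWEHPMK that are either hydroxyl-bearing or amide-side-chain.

Hydroxyl-bearing: S, T, Y. Amide-side-chain: N, Q.
Hydroxyl-bearing residues here: S1, Y16 (2).
Amide-side-chain residues here: none (0).
The two groups share no amino acid, so total = 2 + 0 = 2.

2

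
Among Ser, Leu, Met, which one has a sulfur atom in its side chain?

Met

Cysteine (C, thiol) and methionine (M, thioether) are the two sulfur-containing amino acids.
Of the listed options, only Met belongs to this group.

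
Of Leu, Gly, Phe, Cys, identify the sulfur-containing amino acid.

Cys

The sulfur-bearing residues are cysteine (–SH) and methionine (–S–CH₃).
Of the listed options, only Cys belongs to this group.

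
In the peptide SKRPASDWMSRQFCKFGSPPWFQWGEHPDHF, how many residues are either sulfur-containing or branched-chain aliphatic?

2

Sulfur-containing: C, M. Branched-chain aliphatic: I, L, V.
Sulfur-containing residues here: M9, C14 (2).
Branched-chain aliphatic residues here: none (0).
The two groups share no amino acid, so total = 2 + 0 = 2.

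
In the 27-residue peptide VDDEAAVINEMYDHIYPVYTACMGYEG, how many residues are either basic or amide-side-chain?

Basic: H, K, R. Amide-side-chain: N, Q.
Basic residues here: H14 (1).
Amide-side-chain residues here: N9 (1).
The two groups share no amino acid, so total = 1 + 1 = 2.

2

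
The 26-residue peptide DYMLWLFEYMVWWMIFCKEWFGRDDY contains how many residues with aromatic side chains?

F, W, and Y each carry an aromatic ring on the side chain.
Matching residues: Y2, W5, F7, Y9, W12, W13, F16, W20, F21, Y26.

10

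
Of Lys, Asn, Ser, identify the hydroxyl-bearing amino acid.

S, T, and Y are the three residues with a side-chain hydroxyl.
Of the listed options, only Ser belongs to this group.

Ser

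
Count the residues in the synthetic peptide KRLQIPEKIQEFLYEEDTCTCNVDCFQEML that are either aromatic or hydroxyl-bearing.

5

Aromatic: F, W, Y. Hydroxyl-bearing: S, T, Y.
Aromatic residues here: F12, Y14, F26 (3).
Hydroxyl-bearing residues here: Y14, T18, T20 (3).
Y is in both groups, so the 1 Y residue must not be double-counted.
Total = 3 + 3 − 1 = 5.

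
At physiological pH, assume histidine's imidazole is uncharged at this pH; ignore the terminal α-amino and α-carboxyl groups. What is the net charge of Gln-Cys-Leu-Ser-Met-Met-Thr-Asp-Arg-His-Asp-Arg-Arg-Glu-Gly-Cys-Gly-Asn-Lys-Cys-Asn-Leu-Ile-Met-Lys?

+2

Near pH 7.4, K and R contribute +1 each, D and E contribute −1 each, and every other side chain (His included, as stated) is uncharged.
Positive (K, R): Arg9, Arg12, Arg13, Lys19, Lys25 → +5.
Negative (D, E): Asp8, Asp11, Glu14 → −3.
Net charge = (+5) + (−3) = +2.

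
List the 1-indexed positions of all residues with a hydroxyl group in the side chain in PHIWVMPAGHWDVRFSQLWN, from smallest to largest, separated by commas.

The –OH-bearing residues are Ser, Thr (aliphatic alcohols), and Tyr (phenol).
Matching residues: S16.

16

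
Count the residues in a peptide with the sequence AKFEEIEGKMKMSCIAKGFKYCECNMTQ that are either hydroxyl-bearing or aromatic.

5

Hydroxyl-bearing: S, T, Y. Aromatic: F, W, Y.
Hydroxyl-bearing residues here: S13, Y21, T27 (3).
Aromatic residues here: F3, F19, Y21 (3).
Y is in both groups, so the 1 Y residue must not be double-counted.
Total = 3 + 3 − 1 = 5.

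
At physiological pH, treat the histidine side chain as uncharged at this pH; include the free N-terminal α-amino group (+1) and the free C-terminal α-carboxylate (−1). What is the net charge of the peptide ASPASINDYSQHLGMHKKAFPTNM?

Near pH 7.4, K and R contribute +1 each, D and E contribute −1 each, and every other side chain (His included, as stated) is uncharged.
Positive (K, R): K17, K18 → +2.
Negative (D, E): D8 → −1.
The N-terminus (+1) and C-terminus (−1) cancel.
Net charge = (+2) + (−1) = +1.

+1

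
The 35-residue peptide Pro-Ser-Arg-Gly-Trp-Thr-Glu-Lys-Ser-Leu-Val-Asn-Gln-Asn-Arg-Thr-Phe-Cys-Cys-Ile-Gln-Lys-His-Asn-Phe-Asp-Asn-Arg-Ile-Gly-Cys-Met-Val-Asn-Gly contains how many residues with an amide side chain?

Asparagine (N) and glutamine (Q) have uncharged amide side chains.
Matching residues: Asn12, Gln13, Asn14, Gln21, Asn24, Asn27, Asn34.

7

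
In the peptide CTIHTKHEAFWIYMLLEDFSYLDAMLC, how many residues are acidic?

Aspartate (D) and glutamate (E) have carboxylic-acid side chains and are the acidic amino acids.
Matching residues: E8, E17, D18, D23.

4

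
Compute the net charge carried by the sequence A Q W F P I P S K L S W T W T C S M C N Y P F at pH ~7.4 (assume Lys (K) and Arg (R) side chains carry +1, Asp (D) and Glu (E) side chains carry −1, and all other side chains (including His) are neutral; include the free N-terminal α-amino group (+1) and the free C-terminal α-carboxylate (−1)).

Positive (K, R): K9 → +1.
Negative (D, E): none → −0.
The N-terminus (+1) and C-terminus (−1) cancel.
Net charge = (+1) + (−0) = +1.

+1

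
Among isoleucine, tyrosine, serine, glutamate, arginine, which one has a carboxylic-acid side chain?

Only D (aspartate) and E (glutamate) carry a side-chain carboxylic acid.
Of the listed options, only glutamate belongs to this group.

glutamate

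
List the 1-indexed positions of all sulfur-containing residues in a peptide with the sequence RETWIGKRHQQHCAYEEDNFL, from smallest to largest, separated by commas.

13

The sulfur-bearing residues are cysteine (–SH) and methionine (–S–CH₃).
Matching residues: C13.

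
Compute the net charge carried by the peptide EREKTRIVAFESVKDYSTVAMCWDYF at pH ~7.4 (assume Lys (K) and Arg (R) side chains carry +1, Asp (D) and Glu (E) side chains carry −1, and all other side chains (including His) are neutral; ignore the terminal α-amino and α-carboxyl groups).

-1

Positive (K, R): R2, K4, R6, K14 → +4.
Negative (D, E): E1, E3, E11, D15, D24 → −5.
Net charge = (+4) + (−5) = −1.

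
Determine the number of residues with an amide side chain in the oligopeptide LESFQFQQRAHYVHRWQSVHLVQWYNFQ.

7

Asparagine (N) and glutamine (Q) have uncharged amide side chains.
Matching residues: Q5, Q7, Q8, Q17, Q23, N26, Q28.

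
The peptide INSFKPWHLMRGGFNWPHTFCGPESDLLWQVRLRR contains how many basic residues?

7

The basic amino acids are Lys (K), Arg (R), and His (H).
Matching residues: K5, H8, R11, H18, R32, R34, R35.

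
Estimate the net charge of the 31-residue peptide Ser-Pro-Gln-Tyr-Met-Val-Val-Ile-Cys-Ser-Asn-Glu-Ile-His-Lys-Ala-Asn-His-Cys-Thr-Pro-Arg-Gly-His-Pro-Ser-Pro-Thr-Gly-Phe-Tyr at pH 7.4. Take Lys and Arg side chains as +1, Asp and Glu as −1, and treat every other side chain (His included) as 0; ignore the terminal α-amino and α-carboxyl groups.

Positive (K, R): Lys15, Arg22 → +2.
Negative (D, E): Glu12 → −1.
Net charge = (+2) + (−1) = +1.

+1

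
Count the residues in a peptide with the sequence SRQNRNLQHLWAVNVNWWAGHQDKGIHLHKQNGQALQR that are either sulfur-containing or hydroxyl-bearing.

1

Sulfur-containing: C, M. Hydroxyl-bearing: S, T, Y.
Sulfur-containing residues here: none (0).
Hydroxyl-bearing residues here: S1 (1).
The two groups share no amino acid, so total = 0 + 1 = 1.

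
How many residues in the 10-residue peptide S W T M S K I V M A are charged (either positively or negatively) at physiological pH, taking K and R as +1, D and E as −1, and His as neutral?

Charged side chains at pH ~7.4: K, R (positive); D, E (negative).
Matching residues: K6.

1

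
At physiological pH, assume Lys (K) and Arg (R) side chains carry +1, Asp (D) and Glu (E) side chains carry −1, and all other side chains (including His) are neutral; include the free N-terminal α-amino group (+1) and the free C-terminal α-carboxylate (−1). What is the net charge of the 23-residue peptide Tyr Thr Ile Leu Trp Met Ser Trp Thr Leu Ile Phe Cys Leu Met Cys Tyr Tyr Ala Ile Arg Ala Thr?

+1

Positive (K, R): Arg21 → +1.
Negative (D, E): none → −0.
The N-terminus (+1) and C-terminus (−1) cancel.
Net charge = (+1) + (−0) = +1.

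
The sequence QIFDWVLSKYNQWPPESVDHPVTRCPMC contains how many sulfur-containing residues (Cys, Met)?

Matching residues: C25, M27, C28.

3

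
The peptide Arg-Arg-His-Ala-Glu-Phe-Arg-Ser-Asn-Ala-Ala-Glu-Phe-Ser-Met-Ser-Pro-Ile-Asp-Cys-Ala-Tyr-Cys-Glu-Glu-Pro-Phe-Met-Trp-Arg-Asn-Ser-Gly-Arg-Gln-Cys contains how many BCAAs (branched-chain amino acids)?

V, L, and I make up the branched-chain aliphatic group.
Matching residues: Ile18.

1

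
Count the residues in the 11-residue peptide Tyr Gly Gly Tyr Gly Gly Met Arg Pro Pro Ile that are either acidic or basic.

1

Acidic: D, E. Basic: H, K, R.
Acidic residues here: none (0).
Basic residues here: Arg8 (1).
The two groups share no amino acid, so total = 0 + 1 = 1.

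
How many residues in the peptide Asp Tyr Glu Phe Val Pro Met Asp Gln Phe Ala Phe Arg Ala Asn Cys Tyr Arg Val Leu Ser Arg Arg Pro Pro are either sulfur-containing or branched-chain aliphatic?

Sulfur-containing: C, M. Branched-chain aliphatic: I, L, V.
Sulfur-containing residues here: Met7, Cys16 (2).
Branched-chain aliphatic residues here: Val5, Val19, Leu20 (3).
The two groups share no amino acid, so total = 2 + 3 = 5.

5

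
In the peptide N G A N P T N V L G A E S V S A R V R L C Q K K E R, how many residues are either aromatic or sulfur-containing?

Aromatic: F, W, Y. Sulfur-containing: C, M.
Aromatic residues here: none (0).
Sulfur-containing residues here: C21 (1).
The two groups share no amino acid, so total = 0 + 1 = 1.

1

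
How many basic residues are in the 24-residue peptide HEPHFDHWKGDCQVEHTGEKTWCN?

6

Lysine (K), arginine (R), and histidine (H) have basic, nitrogen-containing side chains.
Matching residues: H1, H4, H7, K9, H16, K20.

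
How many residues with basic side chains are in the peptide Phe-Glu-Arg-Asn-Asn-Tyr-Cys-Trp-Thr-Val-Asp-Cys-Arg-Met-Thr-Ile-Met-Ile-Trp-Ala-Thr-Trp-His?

The basic amino acids are Lys (K), Arg (R), and His (H).
Matching residues: Arg3, Arg13, His23.

3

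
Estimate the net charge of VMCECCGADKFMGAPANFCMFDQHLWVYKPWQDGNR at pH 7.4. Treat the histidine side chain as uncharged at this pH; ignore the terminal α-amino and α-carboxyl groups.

-1

The side chains ionized at physiological pH are Lys/Arg (+1) and Asp/Glu (−1); with His treated as neutral, nothing else contributes.
Positive (K, R): K10, K29, R36 → +3.
Negative (D, E): E4, D9, D22, D33 → −4.
Net charge = (+3) + (−4) = −1.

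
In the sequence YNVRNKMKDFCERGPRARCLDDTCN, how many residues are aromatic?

2

Phenylalanine (F), tryptophan (W), and tyrosine (Y) have aromatic ring side chains.
Matching residues: Y1, F10.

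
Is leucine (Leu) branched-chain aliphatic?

Yes

V, L, and I make up the branched-chain aliphatic group.
Leucine is in this group.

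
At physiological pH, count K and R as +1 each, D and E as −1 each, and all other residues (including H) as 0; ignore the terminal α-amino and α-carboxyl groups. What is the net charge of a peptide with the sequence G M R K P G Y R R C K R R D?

Positive (K, R): R3, K4, R8, R9, K11, R12, R13 → +7.
Negative (D, E): D14 → −1.
Net charge = (+7) + (−1) = +6.

+6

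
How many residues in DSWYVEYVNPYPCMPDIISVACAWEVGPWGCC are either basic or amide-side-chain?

1

Basic: H, K, R. Amide-side-chain: N, Q.
Basic residues here: none (0).
Amide-side-chain residues here: N9 (1).
The two groups share no amino acid, so total = 0 + 1 = 1.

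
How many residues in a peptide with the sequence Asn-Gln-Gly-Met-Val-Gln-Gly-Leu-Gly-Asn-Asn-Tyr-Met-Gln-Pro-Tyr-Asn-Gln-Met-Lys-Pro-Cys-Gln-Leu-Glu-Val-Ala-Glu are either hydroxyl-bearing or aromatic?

2

Hydroxyl-bearing: S, T, Y. Aromatic: F, W, Y.
Hydroxyl-bearing residues here: Tyr12, Tyr16 (2).
Aromatic residues here: Tyr12, Tyr16 (2).
Y is in both groups, so the 2 Y residues must not be double-counted.
Total = 2 + 2 − 2 = 2.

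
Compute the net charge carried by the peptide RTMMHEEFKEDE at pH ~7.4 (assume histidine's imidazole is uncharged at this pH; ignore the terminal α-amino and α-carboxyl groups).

Near pH 7.4, K and R contribute +1 each, D and E contribute −1 each, and every other side chain (His included, as stated) is uncharged.
Positive (K, R): R1, K9 → +2.
Negative (D, E): E6, E7, E10, D11, E12 → −5.
Net charge = (+2) + (−5) = −3.

-3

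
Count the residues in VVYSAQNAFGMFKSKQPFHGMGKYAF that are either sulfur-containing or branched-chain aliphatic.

Sulfur-containing: C, M. Branched-chain aliphatic: I, L, V.
Sulfur-containing residues here: M11, M21 (2).
Branched-chain aliphatic residues here: V1, V2 (2).
The two groups share no amino acid, so total = 2 + 2 = 4.

4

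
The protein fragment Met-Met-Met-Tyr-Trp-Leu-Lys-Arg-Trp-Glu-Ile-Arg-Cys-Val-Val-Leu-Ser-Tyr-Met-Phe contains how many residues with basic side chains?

Lysine (K), arginine (R), and histidine (H) have basic, nitrogen-containing side chains.
Matching residues: Lys7, Arg8, Arg12.

3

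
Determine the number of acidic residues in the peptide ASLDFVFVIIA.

Aspartate (D) and glutamate (E) have carboxylic-acid side chains and are the acidic amino acids.
Matching residues: D4.

1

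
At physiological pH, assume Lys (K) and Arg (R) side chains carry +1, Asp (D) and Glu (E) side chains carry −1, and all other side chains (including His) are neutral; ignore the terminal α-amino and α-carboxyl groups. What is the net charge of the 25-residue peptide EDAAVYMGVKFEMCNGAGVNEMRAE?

Positive (K, R): K10, R23 → +2.
Negative (D, E): E1, D2, E12, E21, E25 → −5.
Net charge = (+2) + (−5) = −3.

-3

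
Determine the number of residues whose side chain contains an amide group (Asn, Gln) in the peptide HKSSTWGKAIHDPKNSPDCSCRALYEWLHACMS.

1

Matching residues: N15.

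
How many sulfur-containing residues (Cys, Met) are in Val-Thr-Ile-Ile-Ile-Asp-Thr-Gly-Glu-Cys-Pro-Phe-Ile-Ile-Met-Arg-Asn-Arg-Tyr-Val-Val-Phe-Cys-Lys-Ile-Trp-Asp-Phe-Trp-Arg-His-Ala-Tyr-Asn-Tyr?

Matching residues: Cys10, Met15, Cys23.

3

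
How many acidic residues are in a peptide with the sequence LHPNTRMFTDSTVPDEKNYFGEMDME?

6

Aspartate (D) and glutamate (E) have carboxylic-acid side chains and are the acidic amino acids.
Matching residues: D10, D15, E16, E22, D24, E26.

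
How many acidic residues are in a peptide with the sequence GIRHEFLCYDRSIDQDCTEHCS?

5

The acidic residues are Asp (D) and Glu (E), whose side chains end in a carboxylate group.
Matching residues: E5, D10, D14, D16, E19.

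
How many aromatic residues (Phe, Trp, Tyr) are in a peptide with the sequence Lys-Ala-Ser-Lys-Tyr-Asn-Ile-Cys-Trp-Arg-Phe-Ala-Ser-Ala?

Matching residues: Tyr5, Trp9, Phe11.

3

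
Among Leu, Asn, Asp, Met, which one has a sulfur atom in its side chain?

Met

Only Cys (C) and Met (M) have a sulfur atom in the side chain.
Of the listed options, only Met belongs to this group.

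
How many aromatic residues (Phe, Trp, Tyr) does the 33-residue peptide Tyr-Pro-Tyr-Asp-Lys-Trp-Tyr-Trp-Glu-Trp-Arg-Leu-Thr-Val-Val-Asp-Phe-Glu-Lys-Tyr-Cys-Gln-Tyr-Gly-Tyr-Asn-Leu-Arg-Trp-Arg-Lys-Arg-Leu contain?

Matching residues: Tyr1, Tyr3, Trp6, Tyr7, Trp8, Trp10, Phe17, Tyr20, Tyr23, Tyr25, Trp29.

11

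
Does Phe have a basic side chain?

No

Lysine (K), arginine (R), and histidine (H) have basic, nitrogen-containing side chains.
Phenylalanine is not in this group.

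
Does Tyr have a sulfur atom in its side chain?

No

The sulfur-bearing residues are cysteine (–SH) and methionine (–S–CH₃).
Tyrosine is not in this group.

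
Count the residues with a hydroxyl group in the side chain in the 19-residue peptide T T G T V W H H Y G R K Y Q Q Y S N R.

Serine (S), threonine (T), and tyrosine (Y) each carry a hydroxyl group on the side chain.
Matching residues: T1, T2, T4, Y9, Y13, Y16, S17.

7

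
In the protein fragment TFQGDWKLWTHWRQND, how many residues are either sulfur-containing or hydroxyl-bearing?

2

Sulfur-containing: C, M. Hydroxyl-bearing: S, T, Y.
Sulfur-containing residues here: none (0).
Hydroxyl-bearing residues here: T1, T10 (2).
The two groups share no amino acid, so total = 0 + 2 = 2.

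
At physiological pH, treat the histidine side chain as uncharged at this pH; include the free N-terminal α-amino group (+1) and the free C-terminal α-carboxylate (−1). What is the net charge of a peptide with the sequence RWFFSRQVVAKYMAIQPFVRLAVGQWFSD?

At pH ~7.4 the Lys and Arg side chains are protonated (+1), the Asp and Glu side chains are deprotonated (−1), and with His taken as neutral all other side chains carry no charge.
Positive (K, R): R1, R6, K11, R20 → +4.
Negative (D, E): D29 → −1.
The N-terminus (+1) and C-terminus (−1) cancel.
Net charge = (+4) + (−1) = +3.

+3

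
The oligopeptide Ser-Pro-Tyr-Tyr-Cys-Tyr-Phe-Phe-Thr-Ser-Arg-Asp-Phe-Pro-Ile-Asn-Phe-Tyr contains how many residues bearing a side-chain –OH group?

The –OH-bearing residues are Ser, Thr (aliphatic alcohols), and Tyr (phenol).
Matching residues: Ser1, Tyr3, Tyr4, Tyr6, Thr9, Ser10, Tyr18.

7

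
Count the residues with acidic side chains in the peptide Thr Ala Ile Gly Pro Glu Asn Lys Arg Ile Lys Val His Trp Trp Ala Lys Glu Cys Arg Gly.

Aspartate (D) and glutamate (E) have carboxylic-acid side chains and are the acidic amino acids.
Matching residues: Glu6, Glu18.

2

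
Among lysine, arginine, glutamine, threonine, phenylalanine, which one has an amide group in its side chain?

Only N (asparagine) and Q (glutamine) carry a side-chain carboxamide.
Of the listed options, only glutamine belongs to this group.

glutamine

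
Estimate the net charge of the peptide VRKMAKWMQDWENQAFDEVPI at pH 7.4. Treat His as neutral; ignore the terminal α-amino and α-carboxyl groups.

Near pH 7.4, K and R contribute +1 each, D and E contribute −1 each, and every other side chain (His included, as stated) is uncharged.
Positive (K, R): R2, K3, K6 → +3.
Negative (D, E): D10, E12, D17, E18 → −4.
Net charge = (+3) + (−4) = −1.

-1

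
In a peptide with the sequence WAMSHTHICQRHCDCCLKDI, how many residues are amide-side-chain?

1

Asparagine (N) and glutamine (Q) have uncharged amide side chains.
Matching residues: Q10.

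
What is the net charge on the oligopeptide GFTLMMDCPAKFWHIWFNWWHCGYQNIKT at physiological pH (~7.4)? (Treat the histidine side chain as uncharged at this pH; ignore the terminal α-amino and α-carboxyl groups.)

+1

At pH ~7.4 the Lys and Arg side chains are protonated (+1), the Asp and Glu side chains are deprotonated (−1), and with His taken as neutral all other side chains carry no charge.
Positive (K, R): K11, K28 → +2.
Negative (D, E): D7 → −1.
Net charge = (+2) + (−1) = +1.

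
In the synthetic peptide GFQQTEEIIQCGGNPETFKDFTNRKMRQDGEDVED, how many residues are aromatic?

The aromatic amino acids are Phe (F, benzyl), Trp (W, indole), and Tyr (Y, phenol).
Matching residues: F2, F18, F21.

3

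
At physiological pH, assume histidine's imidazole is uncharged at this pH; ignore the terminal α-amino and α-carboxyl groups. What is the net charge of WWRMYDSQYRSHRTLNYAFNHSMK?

At pH ~7.4 the Lys and Arg side chains are protonated (+1), the Asp and Glu side chains are deprotonated (−1), and with His taken as neutral all other side chains carry no charge.
Positive (K, R): R3, R10, R13, K24 → +4.
Negative (D, E): D6 → −1.
Net charge = (+4) + (−1) = +3.

+3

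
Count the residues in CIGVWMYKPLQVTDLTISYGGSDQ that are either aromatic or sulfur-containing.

Aromatic: F, W, Y. Sulfur-containing: C, M.
Aromatic residues here: W5, Y7, Y19 (3).
Sulfur-containing residues here: C1, M6 (2).
The two groups share no amino acid, so total = 3 + 2 = 5.

5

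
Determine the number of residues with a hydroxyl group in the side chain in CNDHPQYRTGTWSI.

The –OH-bearing residues are Ser, Thr (aliphatic alcohols), and Tyr (phenol).
Matching residues: Y7, T9, T11, S13.

4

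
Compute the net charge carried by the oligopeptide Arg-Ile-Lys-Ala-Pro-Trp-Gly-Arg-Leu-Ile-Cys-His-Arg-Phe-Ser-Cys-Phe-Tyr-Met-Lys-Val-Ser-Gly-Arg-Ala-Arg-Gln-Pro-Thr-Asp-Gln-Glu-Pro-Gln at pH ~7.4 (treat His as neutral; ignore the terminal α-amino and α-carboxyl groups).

+5

Near pH 7.4, K and R contribute +1 each, D and E contribute −1 each, and every other side chain (His included, as stated) is uncharged.
Positive (K, R): Arg1, Lys3, Arg8, Arg13, Lys20, Arg24, Arg26 → +7.
Negative (D, E): Asp30, Glu32 → −2.
Net charge = (+7) + (−2) = +5.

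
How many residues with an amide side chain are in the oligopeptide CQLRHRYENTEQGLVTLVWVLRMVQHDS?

4

Asparagine (N) and glutamine (Q) have uncharged amide side chains.
Matching residues: Q2, N9, Q12, Q25.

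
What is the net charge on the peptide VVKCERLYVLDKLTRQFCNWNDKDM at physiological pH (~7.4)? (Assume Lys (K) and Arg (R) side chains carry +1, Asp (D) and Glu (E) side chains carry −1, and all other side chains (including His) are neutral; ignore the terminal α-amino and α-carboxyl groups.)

Positive (K, R): K3, R6, K12, R15, K23 → +5.
Negative (D, E): E5, D11, D22, D24 → −4.
Net charge = (+5) + (−4) = +1.

+1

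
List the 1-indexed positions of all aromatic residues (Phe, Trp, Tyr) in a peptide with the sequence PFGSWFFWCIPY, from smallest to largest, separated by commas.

2, 5, 6, 7, 8, 12

Matching residues: F2, W5, F6, F7, W8, Y12.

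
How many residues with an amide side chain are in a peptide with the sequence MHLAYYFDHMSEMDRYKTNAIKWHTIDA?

1

Asparagine (N) and glutamine (Q) have uncharged amide side chains.
Matching residues: N19.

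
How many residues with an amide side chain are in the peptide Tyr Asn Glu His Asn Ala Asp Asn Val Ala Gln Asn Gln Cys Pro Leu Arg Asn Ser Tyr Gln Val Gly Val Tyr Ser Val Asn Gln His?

Asparagine (N) and glutamine (Q) have uncharged amide side chains.
Matching residues: Asn2, Asn5, Asn8, Gln11, Asn12, Gln13, Asn18, Gln21, Asn28, Gln29.

10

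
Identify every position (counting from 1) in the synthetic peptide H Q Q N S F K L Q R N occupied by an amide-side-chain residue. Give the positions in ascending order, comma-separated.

2, 3, 4, 9, 11

The amide-side-chain residues are Asn (N) and Gln (Q).
Matching residues: Q2, Q3, N4, Q9, N11.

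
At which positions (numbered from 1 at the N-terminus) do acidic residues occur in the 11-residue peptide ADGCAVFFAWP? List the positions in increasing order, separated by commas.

Aspartate (D) and glutamate (E) have carboxylic-acid side chains and are the acidic amino acids.
Matching residues: D2.

2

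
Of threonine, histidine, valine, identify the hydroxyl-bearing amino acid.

threonine

S, T, and Y are the three residues with a side-chain hydroxyl.
Of the listed options, only threonine belongs to this group.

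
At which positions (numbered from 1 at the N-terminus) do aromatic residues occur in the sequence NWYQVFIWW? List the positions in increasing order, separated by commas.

2, 3, 6, 8, 9

F, W, and Y each carry an aromatic ring on the side chain.
Matching residues: W2, Y3, F6, W8, W9.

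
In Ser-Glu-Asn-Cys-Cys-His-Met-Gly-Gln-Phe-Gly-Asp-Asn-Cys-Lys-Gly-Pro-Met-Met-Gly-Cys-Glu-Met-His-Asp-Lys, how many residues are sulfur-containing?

8

The sulfur-bearing residues are cysteine (–SH) and methionine (–S–CH₃).
Matching residues: Cys4, Cys5, Met7, Cys14, Met18, Met19, Cys21, Met23.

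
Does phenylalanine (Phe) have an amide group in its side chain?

The amide-side-chain residues are Asn (N) and Gln (Q).
Phenylalanine is not in this group.

No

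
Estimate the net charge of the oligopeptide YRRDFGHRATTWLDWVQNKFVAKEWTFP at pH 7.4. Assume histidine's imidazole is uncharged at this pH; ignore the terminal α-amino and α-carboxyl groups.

+2

The side chains ionized at physiological pH are Lys/Arg (+1) and Asp/Glu (−1); with His treated as neutral, nothing else contributes.
Positive (K, R): R2, R3, R8, K19, K23 → +5.
Negative (D, E): D4, D14, E24 → −3.
Net charge = (+5) + (−3) = +2.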